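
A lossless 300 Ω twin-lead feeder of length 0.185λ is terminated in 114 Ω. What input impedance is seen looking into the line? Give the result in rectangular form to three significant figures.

Z_in ≈ 408 + j335 Ω

βl = 2π × 0.185 = 66.6°
tan(βl) = tan(66.6°) = 2.31
Z_in = Z_0·(Z_L + jZ_0·tanβl)/(Z_0 + jZ_L·tanβl)
     = 300·(114 + j693)/(300 + j263)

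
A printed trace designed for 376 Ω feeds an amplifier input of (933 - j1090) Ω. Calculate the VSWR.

VSWR ≈ 6.11

Γ = (Z_L − Z_0)/(Z_L + Z_0) = (557 − j1090)/(1309 − j1090)
|Γ| = 1220/1700 = 0.719
VSWR = (1 + |Γ|)/(1 − |Γ|) = 1.72/0.281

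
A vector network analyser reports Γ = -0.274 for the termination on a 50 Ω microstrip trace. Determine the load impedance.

Z_L ≈ 28.5 Ω

Z_L = Z_0·(1 + Γ)/(1 − Γ) = 50·(0.726)/(1.27)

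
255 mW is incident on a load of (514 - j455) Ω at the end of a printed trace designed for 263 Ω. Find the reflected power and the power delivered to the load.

P_reflected ≈ 84.9 mW; P_delivered ≈ 170 mW

|Γ| = |(251 − j455)/(777 − j455)| = 0.577
|Γ|² = 0.333
P_refl = |Γ|²·P_inc = 84.9 mW, P_del = (1 − |Γ|²)·P_inc = 170 mW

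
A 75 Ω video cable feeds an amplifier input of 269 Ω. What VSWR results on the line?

Γ = (269 − 75)/(269 + 75) = 0.564
VSWR = (1 + 0.564)/(1 − 0.564)

VSWR ≈ 3.59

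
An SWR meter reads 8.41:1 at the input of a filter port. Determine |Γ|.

|Γ| = (S − 1)/(S + 1) = (8.41 − 1)/(8.41 + 1) = 7.41/9.41

|Γ| ≈ 0.787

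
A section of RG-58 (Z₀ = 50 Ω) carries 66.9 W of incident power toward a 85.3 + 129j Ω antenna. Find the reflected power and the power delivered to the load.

P_reflected ≈ 34.2 W; P_delivered ≈ 32.7 W

|Γ| = |(35.3 + j129)/(135.3 + j129)| = 0.715
|Γ|² = 0.512
P_refl = |Γ|²·P_inc = 34.2 W, P_del = (1 − |Γ|²)·P_inc = 32.7 W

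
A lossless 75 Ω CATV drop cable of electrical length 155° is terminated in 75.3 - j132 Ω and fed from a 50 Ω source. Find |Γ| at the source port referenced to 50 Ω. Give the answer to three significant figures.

|Γ| ≈ 0.76

tan(βl) = -0.466
Z_in = Z_0·(Z_L + jZ_0·tanβl)/(Z_0 + jZ_L·tanβl) = 365 + j21.1 Ω
Γ_s = (Z_in − Z_s)/(Z_in + Z_s) = (315 + j21.1)/(415 + j21.1), |Γ_s| = 0.76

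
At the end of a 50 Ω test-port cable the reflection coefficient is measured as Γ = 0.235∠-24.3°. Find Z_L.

Z_L = Z_0·(1 + Γ)/(1 − Γ) = 50·(1.21 − j0.0967)/(0.786 + j0.0967)

Z_L ≈ 75.4 − j15.4 Ω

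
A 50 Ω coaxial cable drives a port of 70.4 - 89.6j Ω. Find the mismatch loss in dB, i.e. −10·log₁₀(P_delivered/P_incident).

Γ = (20.4 − j89.6)/(120.4 − j89.6), |Γ| = 0.612
|Γ|² = 0.375, so P_del/P_inc = 1 − |Γ|² = 0.625
ML = −10·log₁₀(1 − |Γ|²)

mismatch loss ≈ 2.04 dB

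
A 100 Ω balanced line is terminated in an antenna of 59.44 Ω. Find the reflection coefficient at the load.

Γ = -0.254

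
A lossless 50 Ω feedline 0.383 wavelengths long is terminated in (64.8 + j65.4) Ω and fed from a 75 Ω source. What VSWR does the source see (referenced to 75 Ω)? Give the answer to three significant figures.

VSWR ≈ 4.19

βl = 2π × 0.383 = 138°
tan(βl) = -0.904
Z_in = Z_0·(Z_L + jZ_0·tanβl)/(Z_0 + jZ_L·tanβl) = 19.2 + j19.6 Ω
Γ_s = (Z_in − Z_s)/(Z_in + Z_s) = (-55.8 + j19.6)/(94.2 + j19.6), |Γ_s| = 0.615
VSWR = (1 + |Γ_s|)/(1 − |Γ_s|)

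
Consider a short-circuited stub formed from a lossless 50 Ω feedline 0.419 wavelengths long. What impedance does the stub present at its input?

βl = 2π × 0.419 = 151°
tan(βl) = -0.558
For a short-circuited stub, Z_in = jZ_0·tan(βl)

Z_in ≈ −j27.9 Ω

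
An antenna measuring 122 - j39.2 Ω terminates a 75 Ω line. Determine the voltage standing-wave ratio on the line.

Γ = (Z_L − Z_0)/(Z_L + Z_0) = (47 − j39.2)/(197 − j39.2)
|Γ| = 61.2/201 = 0.305
VSWR = (1 + |Γ|)/(1 − |Γ|) = 1.3/0.695

VSWR ≈ 1.88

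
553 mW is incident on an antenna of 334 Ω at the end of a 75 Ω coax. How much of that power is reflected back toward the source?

P_reflected ≈ 222 mW

Γ = (334 − 75)/(334 + 75) = 0.633
|Γ|² = 0.401
P_refl = |Γ|²·P_inc = 222 mW, P_del = (1 − |Γ|²)·P_inc = 331 mW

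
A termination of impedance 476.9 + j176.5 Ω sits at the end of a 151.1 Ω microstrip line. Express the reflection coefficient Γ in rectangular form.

Γ = (Z_L − Z_0)/(Z_L + Z_0) = (325.8 + j176.5)/(628 + j176.5)

Γ ≈ 0.554 + j0.125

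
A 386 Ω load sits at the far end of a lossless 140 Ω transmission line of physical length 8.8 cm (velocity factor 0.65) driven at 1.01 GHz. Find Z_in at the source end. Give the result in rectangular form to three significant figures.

Z_in ≈ 258 + j163 Ω

λ = v/f = 0.65·c / 1.01 GHz = 0.193 m
βl = 2π·l/λ = 2π × 0.456 = 164°
tan(βl) = tan(164°) = -0.285
Z_in = Z_0·(Z_L + jZ_0·tanβl)/(Z_0 + jZ_L·tanβl)
     = 140·(386 − j39.9)/(140 − j110)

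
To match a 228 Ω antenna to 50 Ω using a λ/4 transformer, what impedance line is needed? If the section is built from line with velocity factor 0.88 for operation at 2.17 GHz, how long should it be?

Z_qwt = √(Z_0·R_L) = √(50 × 228) = √11400
λ = 0.88·c/f = 0.122 m, so l = λ/4 = 0.0304 m

Z_qwt ≈ 107 Ω; length ≈ 3.04 cm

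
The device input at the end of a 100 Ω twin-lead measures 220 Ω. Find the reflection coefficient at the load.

Γ = 0.375

Γ = (Z_L − Z_0)/(Z_L + Z_0) = (220 − 100)/(220 + 100) = 120/320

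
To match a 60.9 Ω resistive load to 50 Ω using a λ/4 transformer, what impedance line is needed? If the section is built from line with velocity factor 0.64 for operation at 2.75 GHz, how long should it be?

Z_qwt ≈ 55.2 Ω; length ≈ 1.75 cm

Z_qwt = √(Z_0·R_L) = √(50 × 60.9) = √3045
λ = 0.64·c/f = 0.0698 m, so l = λ/4 = 0.0175 m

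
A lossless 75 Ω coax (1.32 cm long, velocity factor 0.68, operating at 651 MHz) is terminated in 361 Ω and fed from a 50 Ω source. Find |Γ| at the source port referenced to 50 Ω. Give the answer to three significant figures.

|Γ| ≈ 0.748

λ = v/f = 0.68·c / 651 MHz = 0.313 m
βl = 2π·l/λ = 2π × 0.0421 = 15.2°
tan(βl) = 0.271
Z_in = Z_0·(Z_L + jZ_0·tanβl)/(Z_0 + jZ_L·tanβl) = 143 − j167 Ω
Γ_s = (Z_in − Z_s)/(Z_in + Z_s) = (93.4 − j167)/(193 − j167), |Γ_s| = 0.748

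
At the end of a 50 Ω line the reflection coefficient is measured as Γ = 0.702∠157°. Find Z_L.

Z_L ≈ 9.11 + j9.85 Ω

Z_L = Z_0·(1 + Γ)/(1 − Γ) = 50·(0.354 + j0.274)/(1.65 − j0.274)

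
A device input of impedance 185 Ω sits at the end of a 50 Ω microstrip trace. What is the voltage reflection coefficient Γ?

Γ = 0.574

Γ = (Z_L − Z_0)/(Z_L + Z_0) = (185 − 50)/(185 + 50) = 135/235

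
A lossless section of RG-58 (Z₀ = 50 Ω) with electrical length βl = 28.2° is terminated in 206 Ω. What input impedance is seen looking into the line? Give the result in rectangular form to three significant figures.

tan(βl) = tan(28.2°) = 0.536
Z_in = Z_0·(Z_L + jZ_0·tanβl)/(Z_0 + jZ_L·tanβl)
     = 50·(206 + j26.8)/(50 + j110)

Z_in ≈ 45.1 − j72.8 Ω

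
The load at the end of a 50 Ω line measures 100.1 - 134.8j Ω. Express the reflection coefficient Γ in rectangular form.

Γ ≈ 0.631 − j0.331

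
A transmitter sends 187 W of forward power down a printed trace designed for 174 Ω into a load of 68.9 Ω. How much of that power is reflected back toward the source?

Γ = (68.9 − 174)/(68.9 + 174) = -0.433
|Γ|² = 0.187
P_refl = |Γ|²·P_inc = 35 W, P_del = (1 − |Γ|²)·P_inc = 152 W

P_reflected ≈ 35 W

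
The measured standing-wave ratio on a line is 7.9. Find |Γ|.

|Γ| ≈ 0.775

|Γ| = (S − 1)/(S + 1) = (7.9 − 1)/(7.9 + 1) = 6.9/8.9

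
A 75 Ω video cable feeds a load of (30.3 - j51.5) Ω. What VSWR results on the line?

Γ = (Z_L − Z_0)/(Z_L + Z_0) = (-44.7 − j51.5)/(105.3 − j51.5)
|Γ| = 68.2/117 = 0.582
VSWR = (1 + |Γ|)/(1 − |Γ|) = 1.58/0.418

VSWR ≈ 3.78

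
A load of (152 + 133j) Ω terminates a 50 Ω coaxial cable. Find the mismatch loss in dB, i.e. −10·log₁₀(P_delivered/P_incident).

Γ = (102 + j133)/(202 + j133), |Γ| = 0.693
|Γ|² = 0.48, so P_del/P_inc = 1 − |Γ|² = 0.52
ML = −10·log₁₀(1 − |Γ|²)

mismatch loss ≈ 2.84 dB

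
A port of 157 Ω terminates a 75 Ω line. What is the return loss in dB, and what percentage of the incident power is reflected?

RL ≈ 9.03 dB; 12.5% of incident power reflected

Γ = (157 − 75)/(157 + 75) = 0.353
RL = −20·log₁₀(0.353) = 9.03 dB
P_refl/P_inc = |Γ|² = 0.125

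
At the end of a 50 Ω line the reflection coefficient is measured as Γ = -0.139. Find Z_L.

Z_L = Z_0·(1 + Γ)/(1 − Γ) = 50·(0.861)/(1.14)

Z_L ≈ 37.8 Ω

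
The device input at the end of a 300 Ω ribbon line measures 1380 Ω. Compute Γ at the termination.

Γ = (Z_L − Z_0)/(Z_L + Z_0) = (1380 − 300)/(1380 + 300) = 1080/1680

Γ = 0.643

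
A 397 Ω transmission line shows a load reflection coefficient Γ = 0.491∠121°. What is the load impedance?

Z_L = Z_0·(1 + Γ)/(1 − Γ) = 397·(0.747 + j0.421)/(1.25 − j0.421)

Z_L ≈ 172 + j191 Ω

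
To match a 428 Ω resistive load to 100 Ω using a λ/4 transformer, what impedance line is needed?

Z_qwt = √(Z_0·R_L) = √(100 × 428) = √42800

Z_qwt ≈ 207 Ω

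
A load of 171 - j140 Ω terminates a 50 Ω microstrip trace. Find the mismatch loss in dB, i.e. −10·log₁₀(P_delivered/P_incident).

Γ = (121 − j140)/(221 − j140), |Γ| = 0.707
|Γ|² = 0.5, so P_del/P_inc = 1 − |Γ|² = 0.5
ML = −10·log₁₀(1 − |Γ|²)

mismatch loss ≈ 3.01 dB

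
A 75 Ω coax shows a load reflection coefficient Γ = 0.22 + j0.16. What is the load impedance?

Z_L = Z_0·(1 + Γ)/(1 − Γ) = 75·(1.22 + j0.16)/(0.78 − j0.16)

Z_L ≈ 110 + j37.9 Ω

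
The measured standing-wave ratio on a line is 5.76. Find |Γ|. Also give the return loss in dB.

|Γ| ≈ 0.704; return loss ≈ 3.05 dB

|Γ| = (S − 1)/(S + 1) = (5.76 − 1)/(5.76 + 1) = 4.76/6.76
RL = −20·log₁₀|Γ| = −20·log₁₀(0.704)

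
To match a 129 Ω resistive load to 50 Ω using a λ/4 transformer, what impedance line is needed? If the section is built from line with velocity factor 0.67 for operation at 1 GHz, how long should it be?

Z_qwt ≈ 80.3 Ω; length ≈ 5.03 cm

Z_qwt = √(Z_0·R_L) = √(50 × 129) = √6450
λ = 0.67·c/f = 0.201 m, so l = λ/4 = 0.0503 m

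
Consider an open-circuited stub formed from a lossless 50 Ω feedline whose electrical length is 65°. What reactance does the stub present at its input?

X_in ≈ -23.3 Ω (capacitive)

tan(βl) = 2.14
For an open-circuited stub, Z_in = −jZ_0·cot(βl) = −jZ_0/tan(βl)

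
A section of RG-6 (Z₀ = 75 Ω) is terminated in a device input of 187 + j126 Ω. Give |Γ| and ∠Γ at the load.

Γ = (Z_L − Z_0)/(Z_L + Z_0) = (112 + j126)/(262 + j126)
|Γ| = 169/291 = 0.58

Γ ≈ 0.58 ∠ 22.7°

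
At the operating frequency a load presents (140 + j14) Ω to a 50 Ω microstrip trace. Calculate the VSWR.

Γ = (Z_L − Z_0)/(Z_L + Z_0) = (90 + j14)/(190 + j14)
|Γ| = 91.1/191 = 0.478
VSWR = (1 + |Γ|)/(1 − |Γ|) = 1.48/0.522

VSWR ≈ 2.83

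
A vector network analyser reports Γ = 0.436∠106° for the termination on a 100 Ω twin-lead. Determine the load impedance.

Z_L = Z_0·(1 + Γ)/(1 − Γ) = 100·(0.88 + j0.419)/(1.12 − j0.419)

Z_L ≈ 56.6 + j58.6 Ω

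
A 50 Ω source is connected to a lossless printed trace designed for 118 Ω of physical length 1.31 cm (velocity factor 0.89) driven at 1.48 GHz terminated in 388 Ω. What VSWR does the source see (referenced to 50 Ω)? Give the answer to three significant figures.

λ = v/f = 0.89·c / 1.48 GHz = 0.18 m
βl = 2π·l/λ = 2π × 0.0726 = 26.1°
tan(βl) = 0.491
Z_in = Z_0·(Z_L + jZ_0·tanβl)/(Z_0 + jZ_L·tanβl) = 134 − j158 Ω
Γ_s = (Z_in − Z_s)/(Z_in + Z_s) = (83.6 − j158)/(184 − j158), |Γ_s| = 0.737
VSWR = (1 + |Γ_s|)/(1 − |Γ_s|)

VSWR ≈ 6.62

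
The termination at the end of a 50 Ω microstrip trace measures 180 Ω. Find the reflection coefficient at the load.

Γ = 0.565

Γ = (Z_L − Z_0)/(Z_L + Z_0) = (180 − 50)/(180 + 50) = 130/230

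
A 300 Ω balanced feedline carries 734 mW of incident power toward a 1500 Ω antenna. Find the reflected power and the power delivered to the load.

Γ = (1500 − 300)/(1500 + 300) = 0.667
|Γ|² = 0.444
P_refl = |Γ|²·P_inc = 326 mW, P_del = (1 − |Γ|²)·P_inc = 408 mW

P_reflected ≈ 326 mW; P_delivered ≈ 408 mW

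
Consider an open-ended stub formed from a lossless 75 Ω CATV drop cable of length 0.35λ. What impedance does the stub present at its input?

βl = 2π × 0.35 = 126°
tan(βl) = -1.38
For an open-ended stub, Z_in = −jZ_0·cot(βl) = −jZ_0/tan(βl)

Z_in ≈ +j54.5 Ω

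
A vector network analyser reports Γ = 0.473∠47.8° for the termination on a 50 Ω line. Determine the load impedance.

Z_L = Z_0·(1 + Γ)/(1 − Γ) = 50·(1.32 + j0.35)/(0.682 − j0.35)

Z_L ≈ 66 + j59.6 Ω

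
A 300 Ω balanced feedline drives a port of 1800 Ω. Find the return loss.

Γ = (1800 − 300)/(1800 + 300) = 0.714
RL = −20·log₁₀|Γ| = −20·log₁₀(0.714)

RL ≈ 2.92 dB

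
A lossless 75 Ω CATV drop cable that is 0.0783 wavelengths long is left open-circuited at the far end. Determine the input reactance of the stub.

βl = 2π × 0.0783 = 28.2°
tan(βl) = 0.536
For an open-circuited stub, Z_in = −jZ_0·cot(βl) = −jZ_0/tan(βl)

X_in ≈ -140 Ω (capacitive)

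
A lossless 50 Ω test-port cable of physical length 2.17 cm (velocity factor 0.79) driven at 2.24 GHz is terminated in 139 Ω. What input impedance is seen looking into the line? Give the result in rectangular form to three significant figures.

λ = v/f = 0.79·c / 2.24 GHz = 0.106 m
βl = 2π·l/λ = 2π × 0.205 = 73.8°
tan(βl) = tan(73.8°) = 3.45
Z_in = Z_0·(Z_L + jZ_0·tanβl)/(Z_0 + jZ_L·tanβl)
     = 50·(139 + j172)/(50 + j480)

Z_in ≈ 19.3 − j12.5 Ω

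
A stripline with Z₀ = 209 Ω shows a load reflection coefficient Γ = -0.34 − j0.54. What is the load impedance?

Z_L = Z_0·(1 + Γ)/(1 − Γ) = 209·(0.66 − j0.54)/(1.34 + j0.54)

Z_L ≈ 59.4 − j108 Ω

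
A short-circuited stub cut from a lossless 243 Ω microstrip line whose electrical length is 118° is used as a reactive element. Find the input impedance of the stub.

Z_in ≈ −j457 Ω

tan(βl) = -1.88
For a short-circuited stub, Z_in = jZ_0·tan(βl)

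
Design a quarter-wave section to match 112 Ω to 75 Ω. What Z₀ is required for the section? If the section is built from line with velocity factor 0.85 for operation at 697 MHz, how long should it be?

Z_qwt ≈ 91.7 Ω; length ≈ 9.15 cm

Z_qwt = √(Z_0·R_L) = √(75 × 112) = √8400
λ = 0.85·c/f = 0.366 m, so l = λ/4 = 0.0915 m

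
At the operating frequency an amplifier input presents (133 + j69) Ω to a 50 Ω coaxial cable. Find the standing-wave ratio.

VSWR ≈ 3.46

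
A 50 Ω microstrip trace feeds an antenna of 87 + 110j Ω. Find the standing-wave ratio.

Γ = (Z_L − Z_0)/(Z_L + Z_0) = (37 + j110)/(137 + j110)
|Γ| = 116/176 = 0.661
VSWR = (1 + |Γ|)/(1 − |Γ|) = 1.66/0.339

VSWR ≈ 4.89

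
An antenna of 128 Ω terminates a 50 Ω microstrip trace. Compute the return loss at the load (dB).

RL ≈ 7.17 dB

Γ = (128 − 50)/(128 + 50) = 0.438
RL = −20·log₁₀|Γ| = −20·log₁₀(0.438)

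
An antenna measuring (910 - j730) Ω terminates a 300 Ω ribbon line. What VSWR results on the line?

Γ = (Z_L − Z_0)/(Z_L + Z_0) = (610 − j730)/(1210 − j730)
|Γ| = 951/1410 = 0.673
VSWR = (1 + |Γ|)/(1 − |Γ|) = 1.67/0.327

VSWR ≈ 5.12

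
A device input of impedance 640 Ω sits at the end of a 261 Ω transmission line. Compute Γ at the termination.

Γ = 0.421

Γ = (Z_L − Z_0)/(Z_L + Z_0) = (640 − 261)/(640 + 261) = 379/901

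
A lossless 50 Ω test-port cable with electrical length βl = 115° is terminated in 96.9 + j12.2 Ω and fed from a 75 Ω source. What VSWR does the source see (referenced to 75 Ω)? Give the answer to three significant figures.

tan(βl) = -2.14
Z_in = Z_0·(Z_L + jZ_0·tanβl)/(Z_0 + jZ_L·tanβl) = 27.7 + j13.2 Ω
Γ_s = (Z_in − Z_s)/(Z_in + Z_s) = (-47.3 + j13.2)/(103 + j13.2), |Γ_s| = 0.474
VSWR = (1 + |Γ_s|)/(1 − |Γ_s|)

VSWR ≈ 2.8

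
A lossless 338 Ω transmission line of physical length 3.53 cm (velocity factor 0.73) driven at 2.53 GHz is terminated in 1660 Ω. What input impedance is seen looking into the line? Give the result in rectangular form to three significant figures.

Z_in ≈ 209 + j452 Ω

λ = v/f = 0.73·c / 2.53 GHz = 0.0866 m
βl = 2π·l/λ = 2π × 0.408 = 147°
tan(βl) = tan(147°) = -0.654
Z_in = Z_0·(Z_L + jZ_0·tanβl)/(Z_0 + jZ_L·tanβl)
     = 338·(1660 − j221)/(338 − j1090)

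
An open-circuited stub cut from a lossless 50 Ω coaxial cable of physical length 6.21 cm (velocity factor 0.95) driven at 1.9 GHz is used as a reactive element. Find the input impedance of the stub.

λ = v/f = 0.95·c / 1.9 GHz = 0.15 m
βl = 2π·l/λ = 2π × 0.414 = 149°
tan(βl) = -0.6
For an open-circuited stub, Z_in = −jZ_0·cot(βl) = −jZ_0/tan(βl)

Z_in ≈ +j83.3 Ω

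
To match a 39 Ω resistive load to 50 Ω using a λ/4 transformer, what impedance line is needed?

Z_qwt = √(Z_0·R_L) = √(50 × 39) = √1950

Z_qwt ≈ 44.2 Ω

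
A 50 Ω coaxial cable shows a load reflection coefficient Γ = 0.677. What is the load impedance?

Z_L ≈ 260 Ω

Z_L = Z_0·(1 + Γ)/(1 − Γ) = 50·(1.68)/(0.323)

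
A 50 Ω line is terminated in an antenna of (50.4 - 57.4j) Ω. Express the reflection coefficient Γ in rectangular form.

Γ ≈ 0.249 − j0.429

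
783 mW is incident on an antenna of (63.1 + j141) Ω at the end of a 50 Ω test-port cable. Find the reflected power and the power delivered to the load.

P_reflected ≈ 481 mW; P_delivered ≈ 302 mW

|Γ| = |(13.1 + j141)/(113.1 + j141)| = 0.783
|Γ|² = 0.614
P_refl = |Γ|²·P_inc = 481 mW, P_del = (1 − |Γ|²)·P_inc = 302 mW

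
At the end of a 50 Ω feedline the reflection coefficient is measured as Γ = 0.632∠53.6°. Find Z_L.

Z_L ≈ 46.2 + j78.3 Ω

Z_L = Z_0·(1 + Γ)/(1 − Γ) = 50·(1.38 + j0.509)/(0.625 − j0.509)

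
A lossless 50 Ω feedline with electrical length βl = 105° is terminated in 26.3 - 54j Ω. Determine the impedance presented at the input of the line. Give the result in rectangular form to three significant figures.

tan(βl) = tan(105°) = -3.73
Z_in = Z_0·(Z_L + jZ_0·tanβl)/(Z_0 + jZ_L·tanβl)
     = 50·(26.3 − j241)/(-152 − j98.2)

Z_in ≈ 30.1 + j59.9 Ω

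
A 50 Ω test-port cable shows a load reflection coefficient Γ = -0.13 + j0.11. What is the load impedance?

Z_L = Z_0·(1 + Γ)/(1 − Γ) = 50·(0.87 + j0.11)/(1.13 − j0.11)

Z_L ≈ 37.7 + j8.53 Ω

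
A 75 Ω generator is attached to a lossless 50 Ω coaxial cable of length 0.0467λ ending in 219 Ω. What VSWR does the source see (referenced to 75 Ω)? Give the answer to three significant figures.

VSWR ≈ 3.24

βl = 2π × 0.0467 = 16.8°
tan(βl) = 0.302
Z_in = Z_0·(Z_L + jZ_0·tanβl)/(Z_0 + jZ_L·tanβl) = 86.9 − j99.8 Ω
Γ_s = (Z_in − Z_s)/(Z_in + Z_s) = (11.9 − j99.8)/(162 − j99.8), |Γ_s| = 0.529
VSWR = (1 + |Γ_s|)/(1 − |Γ_s|)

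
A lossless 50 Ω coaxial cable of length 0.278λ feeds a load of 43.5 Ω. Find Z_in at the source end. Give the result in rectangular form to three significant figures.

Z_in ≈ 56.9 − j2.74 Ω

βl = 2π × 0.278 = 100°
tan(βl) = tan(100°) = -5.63
Z_in = Z_0·(Z_L + jZ_0·tanβl)/(Z_0 + jZ_L·tanβl)
     = 50·(43.5 − j281)/(50 − j245)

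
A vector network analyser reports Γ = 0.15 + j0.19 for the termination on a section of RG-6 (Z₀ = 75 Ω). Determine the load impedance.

Z_L = Z_0·(1 + Γ)/(1 − Γ) = 75·(1.15 + j0.19)/(0.85 − j0.19)

Z_L ≈ 93.1 + j37.6 Ω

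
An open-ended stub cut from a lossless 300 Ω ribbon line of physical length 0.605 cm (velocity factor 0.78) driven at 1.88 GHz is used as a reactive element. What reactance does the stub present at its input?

X_in ≈ -952 Ω (capacitive)

λ = v/f = 0.78·c / 1.88 GHz = 0.124 m
βl = 2π·l/λ = 2π × 0.0486 = 17.5°
tan(βl) = 0.315
For an open-ended stub, Z_in = −jZ_0·cot(βl) = −jZ_0/tan(βl)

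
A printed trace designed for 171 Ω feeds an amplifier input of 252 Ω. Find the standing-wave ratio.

Γ = (252 − 171)/(252 + 171) = 0.191
VSWR = (1 + 0.191)/(1 − 0.191)

VSWR ≈ 1.47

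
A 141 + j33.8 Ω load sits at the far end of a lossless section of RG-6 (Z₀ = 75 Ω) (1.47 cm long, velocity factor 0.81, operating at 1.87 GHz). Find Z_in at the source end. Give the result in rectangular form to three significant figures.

Z_in ≈ 82 − j56.1 Ω

λ = v/f = 0.81·c / 1.87 GHz = 0.13 m
βl = 2π·l/λ = 2π × 0.113 = 40.7°
tan(βl) = tan(40.7°) = 0.861
Z_in = Z_0·(Z_L + jZ_0·tanβl)/(Z_0 + jZ_L·tanβl)
     = 75·(141 + j98.4)/(45.9 + j121)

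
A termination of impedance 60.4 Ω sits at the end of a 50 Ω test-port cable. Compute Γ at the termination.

Γ = 0.0942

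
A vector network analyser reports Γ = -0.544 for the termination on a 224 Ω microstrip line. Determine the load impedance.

Z_L ≈ 66.2 Ω

Z_L = Z_0·(1 + Γ)/(1 − Γ) = 224·(0.456)/(1.54)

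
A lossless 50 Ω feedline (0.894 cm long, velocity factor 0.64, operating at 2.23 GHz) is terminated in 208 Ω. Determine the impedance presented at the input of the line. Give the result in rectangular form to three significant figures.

Z_in ≈ 29.7 − j56.1 Ω

λ = v/f = 0.64·c / 2.23 GHz = 0.0861 m
βl = 2π·l/λ = 2π × 0.104 = 37.4°
tan(βl) = tan(37.4°) = 0.764
Z_in = Z_0·(Z_L + jZ_0·tanβl)/(Z_0 + jZ_L·tanβl)
     = 50·(208 + j38.2)/(50 + j159)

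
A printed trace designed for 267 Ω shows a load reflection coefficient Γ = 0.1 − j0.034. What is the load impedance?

Z_L ≈ 325 − j22.4 Ω

Z_L = Z_0·(1 + Γ)/(1 − Γ) = 267·(1.1 − j0.034)/(0.9 + j0.034)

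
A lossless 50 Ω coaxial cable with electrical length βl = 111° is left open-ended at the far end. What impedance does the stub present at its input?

Z_in ≈ +j19.2 Ω

tan(βl) = -2.61
For an open-ended stub, Z_in = −jZ_0·cot(βl) = −jZ_0/tan(βl)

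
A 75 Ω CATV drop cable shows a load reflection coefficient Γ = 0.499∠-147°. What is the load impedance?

Z_L = Z_0·(1 + Γ)/(1 − Γ) = 75·(0.582 − j0.272)/(1.42 + j0.272)

Z_L ≈ 27 − j19.5 Ω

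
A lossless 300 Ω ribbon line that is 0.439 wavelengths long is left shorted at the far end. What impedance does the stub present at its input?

Z_in ≈ −j121 Ω

βl = 2π × 0.439 = 158°
tan(βl) = -0.403
For a shorted stub, Z_in = jZ_0·tan(βl)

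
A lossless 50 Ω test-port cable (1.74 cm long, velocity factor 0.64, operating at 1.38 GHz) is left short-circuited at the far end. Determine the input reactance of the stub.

λ = v/f = 0.64·c / 1.38 GHz = 0.139 m
βl = 2π·l/λ = 2π × 0.125 = 45°
tan(βl) = 1
For a short-circuited stub, Z_in = jZ_0·tan(βl)

X_in ≈ 50 Ω (inductive)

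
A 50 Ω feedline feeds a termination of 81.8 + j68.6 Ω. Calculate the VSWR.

VSWR ≈ 3.07

Γ = (Z_L − Z_0)/(Z_L + Z_0) = (31.8 + j68.6)/(131.8 + j68.6)
|Γ| = 75.6/149 = 0.509
VSWR = (1 + |Γ|)/(1 − |Γ|) = 1.51/0.491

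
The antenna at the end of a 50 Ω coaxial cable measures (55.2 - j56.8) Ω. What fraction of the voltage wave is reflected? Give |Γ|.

Γ = (Z_L − Z_0)/(Z_L + Z_0) = (5.2 − j56.8)/(105.2 − j56.8)
|Γ| = 57/120

|Γ| ≈ 0.477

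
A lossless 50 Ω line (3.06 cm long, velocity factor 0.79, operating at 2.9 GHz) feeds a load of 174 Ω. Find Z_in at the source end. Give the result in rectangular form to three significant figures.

Z_in ≈ 26.4 + j42.1 Ω

λ = v/f = 0.79·c / 2.9 GHz = 0.0817 m
βl = 2π·l/λ = 2π × 0.374 = 135°
tan(βl) = tan(135°) = -1.01
Z_in = Z_0·(Z_L + jZ_0·tanβl)/(Z_0 + jZ_L·tanβl)
     = 50·(174 − j50.4)/(50 − j175)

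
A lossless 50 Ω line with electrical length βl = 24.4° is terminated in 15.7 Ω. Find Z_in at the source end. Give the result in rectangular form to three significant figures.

tan(βl) = tan(24.4°) = 0.454
Z_in = Z_0·(Z_L + jZ_0·tanβl)/(Z_0 + jZ_L·tanβl)
     = 50·(15.7 + j22.7)/(50 + j7.12)

Z_in ≈ 18.6 + j20 Ω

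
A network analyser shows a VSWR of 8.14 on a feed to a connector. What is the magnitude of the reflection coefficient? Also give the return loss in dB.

|Γ| ≈ 0.781; return loss ≈ 2.14 dB

|Γ| = (S − 1)/(S + 1) = (8.14 − 1)/(8.14 + 1) = 7.14/9.14
RL = −20·log₁₀|Γ| = −20·log₁₀(0.781)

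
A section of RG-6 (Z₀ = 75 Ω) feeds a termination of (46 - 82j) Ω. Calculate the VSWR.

VSWR ≈ 3.94

Γ = (Z_L − Z_0)/(Z_L + Z_0) = (-29 − j82)/(121 − j82)
|Γ| = 87/146 = 0.595
VSWR = (1 + |Γ|)/(1 − |Γ|) = 1.6/0.405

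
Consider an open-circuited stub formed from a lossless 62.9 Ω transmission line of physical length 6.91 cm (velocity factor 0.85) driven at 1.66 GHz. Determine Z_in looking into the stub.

Z_in ≈ +j193 Ω

λ = v/f = 0.85·c / 1.66 GHz = 0.154 m
βl = 2π·l/λ = 2π × 0.45 = 162°
tan(βl) = -0.326
For an open-circuited stub, Z_in = −jZ_0·cot(βl) = −jZ_0/tan(βl)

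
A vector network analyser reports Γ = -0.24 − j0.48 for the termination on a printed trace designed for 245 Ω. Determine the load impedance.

Z_L ≈ 98.7 − j133 Ω

Z_L = Z_0·(1 + Γ)/(1 − Γ) = 245·(0.76 − j0.48)/(1.24 + j0.48)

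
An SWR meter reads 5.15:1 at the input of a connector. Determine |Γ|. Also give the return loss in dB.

|Γ| = (S − 1)/(S + 1) = (5.15 − 1)/(5.15 + 1) = 4.15/6.15
RL = −20·log₁₀|Γ| = −20·log₁₀(0.675)

|Γ| ≈ 0.675; return loss ≈ 3.42 dB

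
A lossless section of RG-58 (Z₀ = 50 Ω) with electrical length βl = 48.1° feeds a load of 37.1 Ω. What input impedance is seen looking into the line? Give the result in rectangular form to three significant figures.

tan(βl) = tan(48.1°) = 1.11
Z_in = Z_0·(Z_L + jZ_0·tanβl)/(Z_0 + jZ_L·tanβl)
     = 50·(37.1 + j55.7)/(50 + j41.3)

Z_in ≈ 49.4 + j14.9 Ω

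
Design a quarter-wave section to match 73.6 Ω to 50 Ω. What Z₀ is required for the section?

Z_qwt ≈ 60.7 Ω

Z_qwt = √(Z_0·R_L) = √(50 × 73.6) = √3680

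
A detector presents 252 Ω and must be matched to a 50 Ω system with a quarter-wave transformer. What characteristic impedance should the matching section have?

Z_qwt = √(Z_0·R_L) = √(50 × 252) = √12600

Z_qwt ≈ 112 Ω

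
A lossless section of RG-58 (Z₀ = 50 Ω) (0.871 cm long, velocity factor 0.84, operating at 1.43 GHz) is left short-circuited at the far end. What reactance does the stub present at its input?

λ = v/f = 0.84·c / 1.43 GHz = 0.176 m
βl = 2π·l/λ = 2π × 0.0494 = 17.8°
tan(βl) = 0.321
For a short-circuited stub, Z_in = jZ_0·tan(βl)

X_in ≈ 16 Ω (inductive)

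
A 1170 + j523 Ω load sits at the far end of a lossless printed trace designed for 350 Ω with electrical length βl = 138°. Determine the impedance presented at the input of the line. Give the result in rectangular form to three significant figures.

tan(βl) = tan(138°) = -0.9
Z_in = Z_0·(Z_L + jZ_0·tanβl)/(Z_0 + jZ_L·tanβl)
     = 350·(1170 + j208)/(821 − j1050)

Z_in ≈ 145 + j275 Ω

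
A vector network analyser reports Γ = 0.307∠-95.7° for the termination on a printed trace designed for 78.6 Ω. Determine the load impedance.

Z_L ≈ 61.6 − j41.6 Ω

Z_L = Z_0·(1 + Γ)/(1 − Γ) = 78.6·(0.97 − j0.305)/(1.03 + j0.305)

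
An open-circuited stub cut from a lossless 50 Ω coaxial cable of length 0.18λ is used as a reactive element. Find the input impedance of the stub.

βl = 2π × 0.18 = 64.8°
tan(βl) = 2.13
For an open-circuited stub, Z_in = −jZ_0·cot(βl) = −jZ_0/tan(βl)

Z_in ≈ −j23.5 Ω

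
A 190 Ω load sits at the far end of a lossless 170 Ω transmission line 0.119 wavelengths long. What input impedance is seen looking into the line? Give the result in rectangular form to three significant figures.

βl = 2π × 0.119 = 42.8°
tan(βl) = tan(42.8°) = 0.927
Z_in = Z_0·(Z_L + jZ_0·tanβl)/(Z_0 + jZ_L·tanβl)
     = 170·(190 + j158)/(170 + j176)

Z_in ≈ 170 − j18.9 Ω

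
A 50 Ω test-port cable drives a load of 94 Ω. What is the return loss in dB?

Γ = (94 − 50)/(94 + 50) = 0.306
RL = −20·log₁₀|Γ| = −20·log₁₀(0.306)

RL ≈ 10.3 dB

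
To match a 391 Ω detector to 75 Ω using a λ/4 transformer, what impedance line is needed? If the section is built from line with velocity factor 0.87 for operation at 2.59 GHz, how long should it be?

Z_qwt = √(Z_0·R_L) = √(75 × 391) = √29320
λ = 0.87·c/f = 0.101 m, so l = λ/4 = 0.0252 m

Z_qwt ≈ 171 Ω; length ≈ 2.52 cm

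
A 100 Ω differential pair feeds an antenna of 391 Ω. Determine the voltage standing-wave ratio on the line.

VSWR ≈ 3.91

Γ = (391 − 100)/(391 + 100) = 0.593
VSWR = (1 + 0.593)/(1 − 0.593)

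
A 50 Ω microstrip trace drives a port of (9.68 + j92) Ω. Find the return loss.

Γ = (-40.32 + j92)/(59.68 + j92), |Γ| = 0.916
RL = −20·log₁₀|Γ| = −20·log₁₀(0.916)

RL ≈ 0.762 dB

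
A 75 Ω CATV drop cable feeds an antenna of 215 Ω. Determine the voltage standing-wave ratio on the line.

VSWR ≈ 2.87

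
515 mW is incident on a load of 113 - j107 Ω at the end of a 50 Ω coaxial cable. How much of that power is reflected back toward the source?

|Γ| = |(63 − j107)/(163 − j107)| = 0.637
|Γ|² = 0.406
P_refl = |Γ|²·P_inc = 209 mW, P_del = (1 − |Γ|²)·P_inc = 306 mW

P_reflected ≈ 209 mW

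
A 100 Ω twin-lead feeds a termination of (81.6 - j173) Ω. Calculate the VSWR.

VSWR ≈ 5.53

Γ = (Z_L − Z_0)/(Z_L + Z_0) = (-18.4 − j173)/(181.6 − j173)
|Γ| = 174/251 = 0.694
VSWR = (1 + |Γ|)/(1 − |Γ|) = 1.69/0.306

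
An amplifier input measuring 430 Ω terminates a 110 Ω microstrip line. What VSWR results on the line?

VSWR ≈ 3.91

Γ = (430 − 110)/(430 + 110) = 0.593
VSWR = (1 + 0.593)/(1 − 0.593)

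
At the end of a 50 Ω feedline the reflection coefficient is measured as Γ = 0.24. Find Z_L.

Z_L = Z_0·(1 + Γ)/(1 − Γ) = 50·(1.24)/(0.76)

Z_L ≈ 81.6 Ω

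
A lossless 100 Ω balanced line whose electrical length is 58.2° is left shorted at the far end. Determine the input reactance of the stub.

X_in ≈ 161 Ω (inductive)

tan(βl) = 1.61
For a shorted stub, Z_in = jZ_0·tan(βl)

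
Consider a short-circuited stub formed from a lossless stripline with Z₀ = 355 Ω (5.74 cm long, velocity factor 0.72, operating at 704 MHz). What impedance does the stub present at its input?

Z_in ≈ +j851 Ω

λ = v/f = 0.72·c / 704 MHz = 0.307 m
βl = 2π·l/λ = 2π × 0.187 = 67.3°
tan(βl) = 2.4
For a short-circuited stub, Z_in = jZ_0·tan(βl)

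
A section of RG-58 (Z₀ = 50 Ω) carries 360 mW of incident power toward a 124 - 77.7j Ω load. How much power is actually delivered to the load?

|Γ| = |(74 − j77.7)/(174 − j77.7)| = 0.563
|Γ|² = 0.317
P_refl = |Γ|²·P_inc = 114 mW, P_del = (1 − |Γ|²)·P_inc = 246 mW

P_delivered ≈ 246 mW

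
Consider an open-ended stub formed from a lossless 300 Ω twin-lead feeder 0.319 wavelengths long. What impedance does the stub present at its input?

Z_in ≈ +j139 Ω

βl = 2π × 0.319 = 115°
tan(βl) = -2.16
For an open-ended stub, Z_in = −jZ_0·cot(βl) = −jZ_0/tan(βl)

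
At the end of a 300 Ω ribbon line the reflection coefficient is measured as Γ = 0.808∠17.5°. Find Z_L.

Z_L = Z_0·(1 + Γ)/(1 − Γ) = 300·(1.77 + j0.243)/(0.229 − j0.243)

Z_L ≈ 933 + j1310 Ω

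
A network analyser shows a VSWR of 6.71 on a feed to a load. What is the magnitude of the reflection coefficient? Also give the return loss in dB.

|Γ| = (S − 1)/(S + 1) = (6.71 − 1)/(6.71 + 1) = 5.71/7.71
RL = −20·log₁₀|Γ| = −20·log₁₀(0.741)

|Γ| ≈ 0.741; return loss ≈ 2.61 dB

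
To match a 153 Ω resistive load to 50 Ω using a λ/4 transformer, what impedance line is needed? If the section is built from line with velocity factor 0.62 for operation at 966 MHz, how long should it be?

Z_qwt ≈ 87.5 Ω; length ≈ 4.81 cm

Z_qwt = √(Z_0·R_L) = √(50 × 153) = √7650
λ = 0.62·c/f = 0.193 m, so l = λ/4 = 0.0481 m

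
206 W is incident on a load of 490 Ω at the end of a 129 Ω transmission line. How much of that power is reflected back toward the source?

P_reflected ≈ 70.1 W

Γ = (490 − 129)/(490 + 129) = 0.583
|Γ|² = 0.34
P_refl = |Γ|²·P_inc = 70.1 W, P_del = (1 − |Γ|²)·P_inc = 136 W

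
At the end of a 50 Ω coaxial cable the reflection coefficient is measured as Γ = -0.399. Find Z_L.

Z_L ≈ 21.5 Ω

Z_L = Z_0·(1 + Γ)/(1 − Γ) = 50·(0.601)/(1.4)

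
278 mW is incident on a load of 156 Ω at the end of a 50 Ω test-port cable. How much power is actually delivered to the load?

P_delivered ≈ 204 mW

Γ = (156 − 50)/(156 + 50) = 0.515
|Γ|² = 0.265
P_refl = |Γ|²·P_inc = 73.6 mW, P_del = (1 − |Γ|²)·P_inc = 204 mW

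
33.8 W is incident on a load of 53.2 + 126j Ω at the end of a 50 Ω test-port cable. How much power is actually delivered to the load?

|Γ| = |(3.2 + j126)/(103.2 + j126)| = 0.774
|Γ|² = 0.599
P_refl = |Γ|²·P_inc = 20.2 W, P_del = (1 − |Γ|²)·P_inc = 13.6 W

P_delivered ≈ 13.6 W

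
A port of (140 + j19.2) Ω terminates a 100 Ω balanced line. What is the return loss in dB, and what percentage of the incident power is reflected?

RL ≈ 14.7 dB; 3.4% of incident power reflected

Γ = (40 + j19.2)/(240 + j19.2), |Γ| = 0.184
RL = −20·log₁₀(0.184) = 14.7 dB
P_refl/P_inc = |Γ|² = 0.034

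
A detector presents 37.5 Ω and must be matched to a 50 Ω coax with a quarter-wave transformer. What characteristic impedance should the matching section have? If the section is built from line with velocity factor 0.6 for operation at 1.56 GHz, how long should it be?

Z_qwt ≈ 43.3 Ω; length ≈ 2.88 cm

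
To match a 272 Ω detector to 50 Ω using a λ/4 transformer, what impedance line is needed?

Z_qwt = √(Z_0·R_L) = √(50 × 272) = √13600

Z_qwt ≈ 117 Ω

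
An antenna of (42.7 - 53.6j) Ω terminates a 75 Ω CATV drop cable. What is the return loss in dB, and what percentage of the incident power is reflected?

RL ≈ 6.31 dB; 23.4% of incident power reflected

Γ = (-32.3 − j53.6)/(117.7 − j53.6), |Γ| = 0.484
RL = −20·log₁₀(0.484) = 6.31 dB
P_refl/P_inc = |Γ|² = 0.234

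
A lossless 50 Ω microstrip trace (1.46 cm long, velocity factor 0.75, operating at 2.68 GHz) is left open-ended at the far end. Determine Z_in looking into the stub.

Z_in ≈ −j25.9 Ω

λ = v/f = 0.75·c / 2.68 GHz = 0.084 m
βl = 2π·l/λ = 2π × 0.174 = 62.6°
tan(βl) = 1.93
For an open-ended stub, Z_in = −jZ_0·cot(βl) = −jZ_0/tan(βl)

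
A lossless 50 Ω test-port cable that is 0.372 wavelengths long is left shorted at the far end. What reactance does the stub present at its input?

βl = 2π × 0.372 = 134°
tan(βl) = -1.04
For a shorted stub, Z_in = jZ_0·tan(βl)

X_in ≈ -51.9 Ω (capacitive)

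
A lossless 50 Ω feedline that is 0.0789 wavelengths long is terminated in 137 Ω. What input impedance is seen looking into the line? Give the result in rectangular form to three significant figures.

βl = 2π × 0.0789 = 28.4°
tan(βl) = tan(28.4°) = 0.541
Z_in = Z_0·(Z_L + jZ_0·tanβl)/(Z_0 + jZ_L·tanβl)
     = 50·(137 + j27)/(50 + j74.1)

Z_in ≈ 55.4 − j55.1 Ω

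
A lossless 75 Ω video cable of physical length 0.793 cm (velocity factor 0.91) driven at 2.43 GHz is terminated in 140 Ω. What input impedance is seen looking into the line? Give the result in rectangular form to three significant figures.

Z_in ≈ 96.1 − j49.6 Ω

λ = v/f = 0.91·c / 2.43 GHz = 0.112 m
βl = 2π·l/λ = 2π × 0.0706 = 25.4°
tan(βl) = tan(25.4°) = 0.475
Z_in = Z_0·(Z_L + jZ_0·tanβl)/(Z_0 + jZ_L·tanβl)
     = 75·(140 + j35.6)/(75 + j66.5)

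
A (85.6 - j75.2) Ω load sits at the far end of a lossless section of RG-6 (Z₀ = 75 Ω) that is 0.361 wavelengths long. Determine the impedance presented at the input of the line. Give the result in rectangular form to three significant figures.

Z_in ≈ 110 + j78.7 Ω

βl = 2π × 0.361 = 130°
tan(βl) = tan(130°) = -1.19
Z_in = Z_0·(Z_L + jZ_0·tanβl)/(Z_0 + jZ_L·tanβl)
     = 75·(85.6 − j165)/(-14.7 − j102)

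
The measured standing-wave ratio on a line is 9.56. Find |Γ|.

|Γ| ≈ 0.811

|Γ| = (S − 1)/(S + 1) = (9.56 − 1)/(9.56 + 1) = 8.56/10.6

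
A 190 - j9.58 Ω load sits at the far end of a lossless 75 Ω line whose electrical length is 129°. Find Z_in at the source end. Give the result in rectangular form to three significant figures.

Z_in ≈ 45.7 + j48.4 Ω

tan(βl) = tan(129°) = -1.23
Z_in = Z_0·(Z_L + jZ_0·tanβl)/(Z_0 + jZ_L·tanβl)
     = 75·(190 − j102)/(63.2 − j235)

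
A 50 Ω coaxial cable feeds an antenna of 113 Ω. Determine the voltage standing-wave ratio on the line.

For a purely resistive load, VSWR = R_L/Z_0 or Z_0/R_L (whichever > 1) = 113/50

VSWR ≈ 2.26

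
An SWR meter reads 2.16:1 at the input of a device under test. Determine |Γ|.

|Γ| ≈ 0.367

|Γ| = (S − 1)/(S + 1) = (2.16 − 1)/(2.16 + 1) = 1.16/3.16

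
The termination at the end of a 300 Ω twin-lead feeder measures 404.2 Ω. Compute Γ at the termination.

Γ = (Z_L − Z_0)/(Z_L + Z_0) = (404.2 − 300)/(404.2 + 300) = 104.2/704.2

Γ = 0.148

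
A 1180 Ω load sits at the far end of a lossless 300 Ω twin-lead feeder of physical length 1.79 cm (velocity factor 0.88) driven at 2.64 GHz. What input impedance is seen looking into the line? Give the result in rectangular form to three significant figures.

Z_in ≈ 92.4 − j132 Ω

λ = v/f = 0.88·c / 2.64 GHz = 0.1 m
βl = 2π·l/λ = 2π × 0.179 = 64.4°
tan(βl) = tan(64.4°) = 2.09
Z_in = Z_0·(Z_L + jZ_0·tanβl)/(Z_0 + jZ_L·tanβl)
     = 300·(1180 + j627)/(300 + j2470)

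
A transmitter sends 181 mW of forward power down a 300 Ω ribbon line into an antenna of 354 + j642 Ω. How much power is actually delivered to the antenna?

|Γ| = |(54 + j642)/(654 + j642)| = 0.703
|Γ|² = 0.494
P_refl = |Γ|²·P_inc = 89.5 mW, P_del = (1 − |Γ|²)·P_inc = 91.5 mW

P_delivered ≈ 91.5 mW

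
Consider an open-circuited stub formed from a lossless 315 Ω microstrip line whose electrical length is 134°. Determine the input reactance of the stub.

tan(βl) = -1.04
For an open-circuited stub, Z_in = −jZ_0·cot(βl) = −jZ_0/tan(βl)

X_in ≈ 304 Ω (inductive)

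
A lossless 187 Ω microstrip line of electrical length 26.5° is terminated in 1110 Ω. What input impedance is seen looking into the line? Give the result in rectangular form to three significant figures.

tan(βl) = tan(26.5°) = 0.499
Z_in = Z_0·(Z_L + jZ_0·tanβl)/(Z_0 + jZ_L·tanβl)
     = 187·(1110 + j93.2)/(187 + j553)

Z_in ≈ 142 − j327 Ω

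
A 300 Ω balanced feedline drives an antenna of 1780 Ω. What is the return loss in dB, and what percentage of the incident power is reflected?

RL ≈ 2.96 dB; 50.6% of incident power reflected

Γ = (1780 − 300)/(1780 + 300) = 0.712
RL = −20·log₁₀(0.712) = 2.96 dB
P_refl/P_inc = |Γ|² = 0.506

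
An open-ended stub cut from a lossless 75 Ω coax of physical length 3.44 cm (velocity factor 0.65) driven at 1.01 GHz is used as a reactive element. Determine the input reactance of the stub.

λ = v/f = 0.65·c / 1.01 GHz = 0.193 m
βl = 2π·l/λ = 2π × 0.178 = 64.1°
tan(βl) = 2.06
For an open-ended stub, Z_in = −jZ_0·cot(βl) = −jZ_0/tan(βl)

X_in ≈ -36.3 Ω (capacitive)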